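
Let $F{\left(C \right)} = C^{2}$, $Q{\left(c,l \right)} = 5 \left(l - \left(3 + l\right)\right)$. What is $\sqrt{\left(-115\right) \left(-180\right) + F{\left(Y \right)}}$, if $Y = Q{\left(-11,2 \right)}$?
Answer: $15 \sqrt{93} \approx 144.65$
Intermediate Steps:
$Q{\left(c,l \right)} = -15$ ($Q{\left(c,l \right)} = 5 \left(l - \left(3 + l\right)\right) = 5 \left(-3\right) = -15$)
$Y = -15$
$\sqrt{\left(-115\right) \left(-180\right) + F{\left(Y \right)}} = \sqrt{\left(-115\right) \left(-180\right) + \left(-15\right)^{2}} = \sqrt{20700 + 225} = \sqrt{20925} = 15 \sqrt{93}$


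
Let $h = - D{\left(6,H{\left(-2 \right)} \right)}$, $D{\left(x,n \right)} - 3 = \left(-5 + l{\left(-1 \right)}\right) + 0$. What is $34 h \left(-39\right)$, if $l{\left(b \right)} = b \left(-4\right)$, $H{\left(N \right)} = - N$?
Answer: $2652$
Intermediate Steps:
$l{\left(b \right)} = - 4 b$
$D{\left(x,n \right)} = 2$ ($D{\left(x,n \right)} = 3 + \left(\left(-5 - -4\right) + 0\right) = 3 + \left(\left(-5 + 4\right) + 0\right) = 3 + \left(-1 + 0\right) = 3 - 1 = 2$)
$h = -2$ ($h = \left(-1\right) 2 = -2$)
$34 h \left(-39\right) = 34 \left(-2\right) \left(-39\right) = \left(-68\right) \left(-39\right) = 2652$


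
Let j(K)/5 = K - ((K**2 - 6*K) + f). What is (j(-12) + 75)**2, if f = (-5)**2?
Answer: 1416100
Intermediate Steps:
f = 25
j(K) = -125 - 5*K**2 + 35*K (j(K) = 5*(K - ((K**2 - 6*K) + 25)) = 5*(K - (25 + K**2 - 6*K)) = 5*(K + (-25 - K**2 + 6*K)) = 5*(-25 - K**2 + 7*K) = -125 - 5*K**2 + 35*K)
(j(-12) + 75)**2 = ((-125 - 5*(-12)**2 + 35*(-12)) + 75)**2 = ((-125 - 5*144 - 420) + 75)**2 = ((-125 - 720 - 420) + 75)**2 = (-1265 + 75)**2 = (-1190)**2 = 1416100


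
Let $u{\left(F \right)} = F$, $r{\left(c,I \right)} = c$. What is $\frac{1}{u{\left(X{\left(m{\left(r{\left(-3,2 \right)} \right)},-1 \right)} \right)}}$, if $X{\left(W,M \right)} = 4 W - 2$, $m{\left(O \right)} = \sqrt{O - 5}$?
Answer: $- \frac{1}{66} - \frac{2 i \sqrt{2}}{33} \approx -0.015152 - 0.08571 i$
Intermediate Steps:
$m{\left(O \right)} = \sqrt{-5 + O}$
$X{\left(W,M \right)} = -2 + 4 W$
$\frac{1}{u{\left(X{\left(m{\left(r{\left(-3,2 \right)} \right)},-1 \right)} \right)}} = \frac{1}{-2 + 4 \sqrt{-5 - 3}} = \frac{1}{-2 + 4 \sqrt{-8}} = \frac{1}{-2 + 4 \cdot 2 i \sqrt{2}} = \frac{1}{-2 + 8 i \sqrt{2}}$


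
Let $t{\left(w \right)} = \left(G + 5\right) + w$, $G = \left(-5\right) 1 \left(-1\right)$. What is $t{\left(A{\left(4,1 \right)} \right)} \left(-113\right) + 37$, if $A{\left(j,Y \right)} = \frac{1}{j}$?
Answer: $- \frac{4485}{4} \approx -1121.3$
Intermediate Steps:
$G = 5$ ($G = \left(-5\right) \left(-1\right) = 5$)
$t{\left(w \right)} = 10 + w$ ($t{\left(w \right)} = \left(5 + 5\right) + w = 10 + w$)
$t{\left(A{\left(4,1 \right)} \right)} \left(-113\right) + 37 = \left(10 + \frac{1}{4}\right) \left(-113\right) + 37 = \frac{41}{4} \left(-113\right) + 37 = - \frac{4633}{4} + 37 = - \frac{4485}{4}$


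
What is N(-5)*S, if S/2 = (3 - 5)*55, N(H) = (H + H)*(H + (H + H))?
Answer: -33000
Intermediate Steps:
N(H) = 6*H**2 (N(H) = (2*H)*(H + 2*H) = (2*H)*(3*H) = 6*H**2)
S = -220 (S = 2*((3 - 5)*55) = 2*(-2*55) = 2*(-110) = -220)
N(-5)*S = (6*(-5)**2)*(-220) = (6*25)*(-220) = 150*(-220) = -33000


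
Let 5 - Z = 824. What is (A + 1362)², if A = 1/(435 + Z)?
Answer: 273536322049/147456 ≈ 1.8550e+6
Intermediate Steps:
Z = -819 (Z = 5 - 1*824 = 5 - 824 = -819)
A = -1/384 (A = 1/(435 - 819) = 1/(-384) = -1/384 ≈ -0.0026042)
(A + 1362)² = (-1/384 + 1362)² = (523007/384)² = 273536322049/147456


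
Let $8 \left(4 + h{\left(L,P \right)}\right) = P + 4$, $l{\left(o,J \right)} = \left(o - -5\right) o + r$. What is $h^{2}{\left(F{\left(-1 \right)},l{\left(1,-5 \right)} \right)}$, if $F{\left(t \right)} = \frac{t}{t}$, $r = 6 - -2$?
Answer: $\frac{49}{16} \approx 3.0625$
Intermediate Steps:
$r = 8$ ($r = 6 + 2 = 8$)
$F{\left(t \right)} = 1$
$l{\left(o,J \right)} = 8 + o \left(5 + o\right)$ ($l{\left(o,J \right)} = \left(o - -5\right) o + 8 = \left(o + 5\right) o + 8 = \left(5 + o\right) o + 8 = o \left(5 + o\right) + 8 = 8 + o \left(5 + o\right)$)
$h{\left(L,P \right)} = - \frac{7}{2} + \frac{P}{8}$ ($h{\left(L,P \right)} = -4 + \frac{P + 4}{8} = -4 + \frac{4 + P}{8} = -4 + \left(\frac{1}{2} + \frac{P}{8}\right) = - \frac{7}{2} + \frac{P}{8}$)
$h^{2}{\left(F{\left(-1 \right)},l{\left(1,-5 \right)} \right)} = \left(- \frac{7}{2} + \frac{8 + 1^{2} + 5 \cdot 1}{8}\right)^{2} = \left(- \frac{7}{2} + \frac{8 + 1 + 5}{8}\right)^{2} = \left(- \frac{7}{2} + \frac{1}{8} \cdot 14\right)^{2} = \left(- \frac{7}{2} + \frac{7}{4}\right)^{2} = \left(- \frac{7}{4}\right)^{2} = \frac{49}{16}$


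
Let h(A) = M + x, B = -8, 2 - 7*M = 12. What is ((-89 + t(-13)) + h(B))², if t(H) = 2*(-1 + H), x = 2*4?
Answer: 597529/49 ≈ 12194.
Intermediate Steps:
M = -10/7 (M = 2/7 - ⅐*12 = 2/7 - 12/7 = -10/7 ≈ -1.4286)
x = 8
t(H) = -2 + 2*H
h(A) = 46/7 (h(A) = -10/7 + 8 = 46/7)
((-89 + t(-13)) + h(B))² = ((-89 + (-2 + 2*(-13))) + 46/7)² = ((-89 + (-2 - 26)) + 46/7)² = ((-89 - 28) + 46/7)² = (-117 + 46/7)² = (-773/7)² = 597529/49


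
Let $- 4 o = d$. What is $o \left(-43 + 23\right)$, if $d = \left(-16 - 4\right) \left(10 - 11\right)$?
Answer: $100$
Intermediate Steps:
$d = 20$ ($d = \left(-20\right) \left(-1\right) = 20$)
$o = -5$ ($o = \left(- \frac{1}{4}\right) 20 = -5$)
$o \left(-43 + 23\right) = - 5 \left(-43 + 23\right) = \left(-5\right) \left(-20\right) = 100$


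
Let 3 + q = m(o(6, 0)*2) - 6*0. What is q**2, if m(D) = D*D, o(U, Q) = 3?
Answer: 1089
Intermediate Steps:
m(D) = D**2
q = 33 (q = -3 + ((3*2)**2 - 6*0) = -3 + (6**2 + 0) = -3 + (36 + 0) = -3 + 36 = 33)
q**2 = 33**2 = 1089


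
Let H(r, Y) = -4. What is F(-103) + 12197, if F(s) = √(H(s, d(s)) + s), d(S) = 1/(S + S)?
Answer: 12197 + I*√107 ≈ 12197.0 + 10.344*I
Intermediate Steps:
d(S) = 1/(2*S)
F(s) = √(-4 + s)
F(-103) + 12197 = √(-4 - 103) + 12197 = √(-107) + 12197 = I*√107 + 12197 = 12197 + I*√107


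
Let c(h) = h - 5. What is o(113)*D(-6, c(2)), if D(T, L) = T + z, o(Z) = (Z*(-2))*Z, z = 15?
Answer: -229842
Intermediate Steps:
o(Z) = -2*Z² (o(Z) = (-2*Z)*Z = -2*Z²)
c(h) = -5 + h
D(T, L) = 15 + T (D(T, L) = T + 15 = 15 + T)
o(113)*D(-6, c(2)) = (-2*113²)*(15 - 6) = -2*12769*9 = -25538*9 = -229842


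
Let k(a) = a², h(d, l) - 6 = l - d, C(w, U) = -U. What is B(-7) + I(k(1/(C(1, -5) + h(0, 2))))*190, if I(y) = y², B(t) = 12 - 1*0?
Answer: 342922/28561 ≈ 12.007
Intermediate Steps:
h(d, l) = 6 + l - d (h(d, l) = 6 + (l - d) = 6 + l - d)
B(t) = 12 (B(t) = 12 + 0 = 12)
B(-7) + I(k(1/(C(1, -5) + h(0, 2))))*190 = 12 + ((1/(-1*(-5) + (6 + 2 - 1*0)))²)²*190 = 12 + ((1/(5 + (6 + 2 + 0)))²)²*190 = 12 + ((1/(5 + 8))²)²*190 = 12 + ((1/13)²)²*190 = 12 + (1/169)²*190 = 12 + (1/28561)*190 = 12 + 190/28561 = 342922/28561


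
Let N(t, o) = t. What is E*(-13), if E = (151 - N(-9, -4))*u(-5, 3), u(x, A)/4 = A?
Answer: -24960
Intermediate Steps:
u(x, A) = 4*A
E = 1920 (E = (151 - 1*(-9))*(4*3) = (151 + 9)*12 = 160*12 = 1920)
E*(-13) = 1920*(-13) = -24960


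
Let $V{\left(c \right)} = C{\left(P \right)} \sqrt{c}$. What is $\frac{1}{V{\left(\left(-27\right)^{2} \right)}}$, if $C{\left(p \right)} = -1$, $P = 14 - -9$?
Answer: $- \frac{1}{27} \approx -0.037037$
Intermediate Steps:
$P = 23$ ($P = 14 + 9 = 23$)
$V{\left(c \right)} = - \sqrt{c}$
$\frac{1}{V{\left(\left(-27\right)^{2} \right)}} = \frac{1}{\left(-1\right) \sqrt{\left(-27\right)^{2}}} = \frac{1}{\left(-1\right) \sqrt{729}} = \frac{1}{\left(-1\right) 27} = \frac{1}{-27} = - \frac{1}{27}$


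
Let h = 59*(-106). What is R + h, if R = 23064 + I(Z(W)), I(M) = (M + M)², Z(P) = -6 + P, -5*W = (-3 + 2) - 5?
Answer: 422554/25 ≈ 16902.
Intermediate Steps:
W = 6/5 (W = -((-3 + 2) - 5)/5 = -(-1 - 5)/5 = -⅕*(-6) = 6/5 ≈ 1.2000)
h = -6254
I(M) = 4*M² (I(M) = (2*M)² = 4*M²)
R = 578904/25 (R = 23064 + 4*(-6 + 6/5)² = 23064 + 4*(-24/5)² = 23064 + 4*(576/25) = 23064 + 2304/25 = 578904/25 ≈ 23156.)
R + h = 578904/25 - 6254 = 422554/25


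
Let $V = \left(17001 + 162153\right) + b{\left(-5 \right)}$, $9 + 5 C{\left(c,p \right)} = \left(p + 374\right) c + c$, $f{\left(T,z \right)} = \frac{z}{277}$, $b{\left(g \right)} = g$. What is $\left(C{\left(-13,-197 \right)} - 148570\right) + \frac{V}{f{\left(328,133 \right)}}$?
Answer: $\frac{149013356}{665} \approx 2.2408 \cdot 10^{5}$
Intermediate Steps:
$f{\left(T,z \right)} = \frac{z}{277}$ ($f{\left(T,z \right)} = z \frac{1}{277} = \frac{z}{277}$)
$C{\left(c,p \right)} = - \frac{9}{5} + \frac{c}{5} + \frac{c \left(374 + p\right)}{5}$ ($C{\left(c,p \right)} = - \frac{9}{5} + \frac{\left(p + 374\right) c + c}{5} = - \frac{9}{5} + \frac{\left(374 + p\right) c + c}{5} = - \frac{9}{5} + \frac{c \left(374 + p\right) + c}{5} = - \frac{9}{5} + \frac{c + c \left(374 + p\right)}{5} = - \frac{9}{5} + \left(\frac{c}{5} + \frac{c \left(374 + p\right)}{5}\right) = - \frac{9}{5} + \frac{c}{5} + \frac{c \left(374 + p\right)}{5}$)
$V = 179149$ ($V = \left(17001 + 162153\right) - 5 = 179154 - 5 = 179149$)
$\left(C{\left(-13,-197 \right)} - 148570\right) + \frac{V}{f{\left(328,133 \right)}} = \left(\left(- \frac{9}{5} + 75 \left(-13\right) + \frac{1}{5} \left(-13\right) \left(-197\right)\right) - 148570\right) + \frac{179149}{\frac{1}{277} \cdot 133} = \left(\left(- \frac{9}{5} - 975 + \frac{2561}{5}\right) - 148570\right) + \frac{179149}{\frac{133}{277}} = \left(- \frac{2323}{5} - 148570\right) + 179149 \cdot \frac{277}{133} = - \frac{745173}{5} + \frac{49624273}{133} = \frac{149013356}{665}$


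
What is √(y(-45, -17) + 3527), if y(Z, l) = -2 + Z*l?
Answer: √4290 ≈ 65.498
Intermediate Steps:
√(y(-45, -17) + 3527) = √((-2 - 45*(-17)) + 3527) = √((-2 + 765) + 3527) = √(763 + 3527) = √4290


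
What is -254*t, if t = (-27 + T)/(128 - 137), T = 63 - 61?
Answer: -6350/9 ≈ -705.56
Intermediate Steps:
T = 2
t = 25/9 (t = (-27 + 2)/(128 - 137) = -25/(-9) = -25*(-⅑) = 25/9 ≈ 2.7778)
-254*t = -254*25/9 = -6350/9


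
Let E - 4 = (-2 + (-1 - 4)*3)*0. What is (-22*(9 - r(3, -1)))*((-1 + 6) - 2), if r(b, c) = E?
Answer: -330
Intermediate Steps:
E = 4 (E = 4 + (-2 + (-1 - 4)*3)*0 = 4 + (-2 - 5*3)*0 = 4 + (-2 - 15)*0 = 4 - 17*0 = 4 + 0 = 4)
r(b, c) = 4
(-22*(9 - r(3, -1)))*((-1 + 6) - 2) = (-22*(9 - 1*4))*((-1 + 6) - 2) = (-22*(9 - 4))*(5 - 2) = -22*5*3 = -110*3 = -330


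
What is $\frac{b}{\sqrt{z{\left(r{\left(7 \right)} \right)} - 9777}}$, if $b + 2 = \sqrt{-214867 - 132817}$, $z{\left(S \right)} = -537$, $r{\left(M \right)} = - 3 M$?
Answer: $\frac{\sqrt{99611466}}{1719} + \frac{i \sqrt{1146}}{1719} \approx 5.806 + 0.019693 i$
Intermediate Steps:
$b = -2 + 2 i \sqrt{86921}$ ($b = -2 + \sqrt{-214867 - 132817} = -2 + \sqrt{-347684} = -2 + 2 i \sqrt{86921} \approx -2.0 + 589.65 i$)
$\frac{b}{\sqrt{z{\left(r{\left(7 \right)} \right)} - 9777}} = \frac{-2 + 2 i \sqrt{86921}}{\sqrt{-537 - 9777}} = \frac{-2 + 2 i \sqrt{86921}}{\sqrt{-10314}} = \frac{-2 + 2 i \sqrt{86921}}{3 i \sqrt{1146}} = \left(-2 + 2 i \sqrt{86921}\right) \left(- \frac{i \sqrt{1146}}{3438}\right) = - \frac{i \sqrt{1146} \left(-2 + 2 i \sqrt{86921}\right)}{3438}$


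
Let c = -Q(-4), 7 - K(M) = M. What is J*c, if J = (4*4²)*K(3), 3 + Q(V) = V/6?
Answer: 2816/3 ≈ 938.67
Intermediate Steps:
K(M) = 7 - M
Q(V) = -3 + V/6
c = 11/3 (c = -(-3 + (⅙)*(-4)) = -(-3 - ⅔) = -1*(-11/3) = 11/3 ≈ 3.6667)
J = 256 (J = (4*4²)*(7 - 1*3) = (4*16)*(7 - 3) = 64*4 = 256)
J*c = 256*(11/3) = 2816/3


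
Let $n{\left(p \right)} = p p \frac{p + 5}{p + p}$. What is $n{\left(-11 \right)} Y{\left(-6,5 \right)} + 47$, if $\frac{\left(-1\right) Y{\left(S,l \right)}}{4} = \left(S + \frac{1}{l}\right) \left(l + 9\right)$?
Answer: $\frac{53827}{5} \approx 10765.0$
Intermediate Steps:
$n{\left(p \right)} = \frac{p \left(5 + p\right)}{2}$ ($n{\left(p \right)} = p^{2} \frac{5 + p}{2 p} = \frac{p \left(5 + p\right)}{2}$)
$Y{\left(S,l \right)} = - 4 \left(9 + l\right) \left(S + \frac{1}{l}\right)$ ($Y{\left(S,l \right)} = - 4 \left(S + \frac{1}{l}\right) \left(l + 9\right) = - 4 \left(S + \frac{1}{l}\right) \left(9 + l\right) = - 4 \left(9 + l\right) \left(S + \frac{1}{l}\right)$)
$n{\left(-11 \right)} Y{\left(-6,5 \right)} + 47 = \frac{1}{2} \left(-11\right) \left(5 - 11\right) \left(-4 - -216 - \frac{36}{5} - \left(-24\right) 5\right) + 47 = \frac{1}{2} \left(-11\right) \left(-6\right) \left(-4 + 216 - \frac{36}{5} + 120\right) + 47 = 33 \left(-4 + 216 - \frac{36}{5} + 120\right) + 47 = 33 \cdot \frac{1624}{5} + 47 = \frac{53592}{5} + 47 = \frac{53827}{5}$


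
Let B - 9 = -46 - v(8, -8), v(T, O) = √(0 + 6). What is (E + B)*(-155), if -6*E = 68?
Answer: 22475/3 + 155*√6 ≈ 7871.3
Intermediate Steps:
E = -34/3 (E = -⅙*68 = -34/3 ≈ -11.333)
v(T, O) = √6
B = -37 - √6 (B = 9 + (-46 - √6) = -37 - √6 ≈ -39.449)
(E + B)*(-155) = (-34/3 + (-37 - √6))*(-155) = (-145/3 - √6)*(-155) = 22475/3 + 155*√6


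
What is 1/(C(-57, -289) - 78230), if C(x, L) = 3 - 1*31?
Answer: -1/78258 ≈ -1.2778e-5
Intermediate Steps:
C(x, L) = -28 (C(x, L) = 3 - 31 = -28)
1/(C(-57, -289) - 78230) = 1/(-28 - 78230) = 1/(-78258) = -1/78258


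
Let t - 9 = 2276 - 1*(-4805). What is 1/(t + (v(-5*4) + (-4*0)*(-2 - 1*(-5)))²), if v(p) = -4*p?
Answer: 1/13490 ≈ 7.4129e-5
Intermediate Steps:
t = 7090 (t = 9 + (2276 - 1*(-4805)) = 9 + (2276 + 4805) = 9 + 7081 = 7090)
1/(t + (v(-5*4) + (-4*0)*(-2 - 1*(-5)))²) = 1/(7090 + (-(-20)*4 + (-4*0)*(-2 - 1*(-5)))²) = 1/(7090 + (-4*(-20) + 0*(-2 + 5))²) = 1/(7090 + (80 + 0*3)²) = 1/(7090 + (80 + 0)²) = 1/(7090 + 80²) = 1/(7090 + 6400) = 1/13490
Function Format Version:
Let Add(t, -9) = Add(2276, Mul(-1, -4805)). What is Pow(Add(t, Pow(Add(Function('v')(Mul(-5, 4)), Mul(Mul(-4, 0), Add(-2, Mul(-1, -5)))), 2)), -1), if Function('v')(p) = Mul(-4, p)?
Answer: Rational(1, 13490) ≈ 7.4129e-5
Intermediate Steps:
t = 7090 (t = Add(9, Add(2276, Mul(-1, -4805))) = Add(9, Add(2276, 4805)) = Add(9, 7081) = 7090)
Pow(Add(t, Pow(Add(Function('v')(Mul(-5, 4)), Mul(Mul(-4, 0), Add(-2, Mul(-1, -5)))), 2)), -1) = Pow(Add(7090, Pow(Add(Mul(-4, Mul(-5, 4)), Mul(Mul(-4, 0), Add(-2, Mul(-1, -5)))), 2)), -1) = Pow(Add(7090, Pow(Add(Mul(-4, -20), Mul(0, Add(-2, 5))), 2)), -1) = Pow(Add(7090, Pow(Add(80, Mul(0, 3)), 2)), -1) = Pow(Add(7090, Pow(Add(80, 0), 2)), -1) = Pow(Add(7090, Pow(80, 2)), -1) = Pow(Add(7090, 6400), -1) = Pow(13490, -1) = Rational(1, 13490)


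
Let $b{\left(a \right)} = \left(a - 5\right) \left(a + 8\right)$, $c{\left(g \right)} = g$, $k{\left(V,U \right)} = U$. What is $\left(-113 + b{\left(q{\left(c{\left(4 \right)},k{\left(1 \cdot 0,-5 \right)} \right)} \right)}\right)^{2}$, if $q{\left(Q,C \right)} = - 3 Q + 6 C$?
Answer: $2205225$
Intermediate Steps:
$b{\left(a \right)} = \left(-5 + a\right) \left(8 + a\right)$
$\left(-113 + b{\left(q{\left(c{\left(4 \right)},k{\left(1 \cdot 0,-5 \right)} \right)} \right)}\right)^{2} = \left(-113 + \left(-40 + \left(\left(-3\right) 4 + 6 \left(-5\right)\right)^{2} + 3 \left(\left(-3\right) 4 + 6 \left(-5\right)\right)\right)\right)^{2} = \left(-113 + \left(-40 + \left(-12 - 30\right)^{2} + 3 \left(-12 - 30\right)\right)\right)^{2} = \left(-113 + \left(-40 + \left(-42\right)^{2} + 3 \left(-42\right)\right)\right)^{2} = \left(-113 - -1598\right)^{2} = \left(-113 + 1598\right)^{2} = 1485^{2} = 2205225$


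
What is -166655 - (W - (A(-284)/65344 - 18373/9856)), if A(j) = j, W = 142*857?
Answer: -2901667869193/10062976 ≈ -2.8835e+5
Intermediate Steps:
W = 121694
-166655 - (W - (A(-284)/65344 - 18373/9856)) = -166655 - (121694 - (-284/65344 - 18373/9856)) = -166655 - (121694 - (-284*1/65344 - 18373*1/9856)) = -166655 - (121694 - (-71/16336 - 18373/9856)) = -166655 - (121694 - 1*(-18802569/10062976)) = -166655 - (121694 + 18802569/10062976) = -166655 - 1*1224622603913/10062976 = -166655 - 1224622603913/10062976 = -2901667869193/10062976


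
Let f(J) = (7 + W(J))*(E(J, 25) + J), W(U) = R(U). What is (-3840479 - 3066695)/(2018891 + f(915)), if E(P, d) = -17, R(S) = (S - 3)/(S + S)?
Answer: -2106688070/617815481 ≈ -3.4099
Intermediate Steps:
R(S) = (-3 + S)/(2*S) (R(S) = (-3 + S)/((2*S)) = (-3 + S)*(1/(2*S)) = (-3 + S)/(2*S))
W(U) = (-3 + U)/(2*U)
f(J) = (-17 + J)*(7 + (-3 + J)/(2*J)) (f(J) = (7 + (-3 + J)/(2*J))*(-17 + J) = (-17 + J)*(7 + (-3 + J)/(2*J)))
(-3840479 - 3066695)/(2018891 + f(915)) = (-3840479 - 3066695)/(2018891 + (-129 + (15/2)*915 + (51/2)/915)) = -6907174/(2018891 + (-129 + 13725/2 + (51/2)*(1/915))) = -6907174/(2018891 + (-129 + 13725/2 + 17/610)) = -6907174/(2018891 + 2053726/305) = -6907174/617815481/305 = -6907174*305/617815481 = -2106688070/617815481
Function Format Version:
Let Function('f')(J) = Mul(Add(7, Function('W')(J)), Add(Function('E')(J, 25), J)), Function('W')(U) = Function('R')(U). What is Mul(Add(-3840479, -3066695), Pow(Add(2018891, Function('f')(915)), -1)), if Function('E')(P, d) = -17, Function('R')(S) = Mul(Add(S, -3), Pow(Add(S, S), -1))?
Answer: Rational(-2106688070, 617815481) ≈ -3.4099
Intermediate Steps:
Function('R')(S) = Mul(Rational(1, 2), Pow(S, -1), Add(-3, S)) (Function('R')(S) = Mul(Add(-3, S), Pow(Mul(2, S), -1)) = Mul(Add(-3, S), Mul(Rational(1, 2), Pow(S, -1))) = Mul(Rational(1, 2), Pow(S, -1), Add(-3, S)))
Function('W')(U) = Mul(Rational(1, 2), Pow(U, -1), Add(-3, U))
Function('f')(J) = Mul(Add(-17, J), Add(7, Mul(Rational(1, 2), Pow(J, -1), Add(-3, J)))) (Function('f')(J) = Mul(Add(7, Mul(Rational(1, 2), Pow(J, -1), Add(-3, J))), Add(-17, J)) = Mul(Add(-17, J), Add(7, Mul(Rational(1, 2), Pow(J, -1), Add(-3, J)))))
Mul(Add(-3840479, -3066695), Pow(Add(2018891, Function('f')(915)), -1)) = Mul(Add(-3840479, -3066695), Pow(Add(2018891, Add(-129, Mul(Rational(15, 2), 915), Mul(Rational(51, 2), Pow(915, -1)))), -1)) = Mul(-6907174, Pow(Add(2018891, Add(-129, Rational(13725, 2), Mul(Rational(51, 2), Rational(1, 915)))), -1)) = Mul(-6907174, Pow(Add(2018891, Add(-129, Rational(13725, 2), Rational(17, 610))), -1)) = Mul(-6907174, Pow(Add(2018891, Rational(2053726, 305)), -1)) = Mul(-6907174, Pow(Rational(617815481, 305), -1)) = Mul(-6907174, Rational(305, 617815481)) = Rational(-2106688070, 617815481)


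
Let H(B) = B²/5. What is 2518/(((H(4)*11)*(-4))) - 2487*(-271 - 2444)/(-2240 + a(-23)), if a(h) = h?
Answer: -2391021745/796576 ≈ -3001.6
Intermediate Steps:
H(B) = B²/5
2518/(((H(4)*11)*(-4))) - 2487*(-271 - 2444)/(-2240 + a(-23)) = 2518/(((((⅕)*4²)*11)*(-4))) - 2487*(-271 - 2444)/(-2240 - 23) = 2518/(((((⅕)*16)*11)*(-4))) - 2487/((-2263/(-2715))) = 2518/((((16/5)*11)*(-4))) - 2487/((-2263*(-1/2715))) = 2518/(((176/5)*(-4))) - 2487/2263/2715 = 2518/(-704/5) - 2487*2715/2263 = 2518*(-5/704) - 6752205/2263 = -6295/352 - 6752205/2263 = -2391021745/796576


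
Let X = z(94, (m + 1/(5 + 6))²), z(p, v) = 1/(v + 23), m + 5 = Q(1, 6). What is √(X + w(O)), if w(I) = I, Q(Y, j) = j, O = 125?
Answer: 2*√267817573/2927 ≈ 11.182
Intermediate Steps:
m = 1 (m = -5 + 6 = 1)
z(p, v) = 1/(23 + v)
X = 121/2927 (X = 1/(23 + (1 + 1/(5 + 6))²) = 1/(23 + (1 + 1/11)²) = 1/(23 + (12/11)²) = 1/(23 + 144/121) = 1/(2927/121) = 121/2927 ≈ 0.041339)
√(X + w(O)) = √(121/2927 + 125) = √(365996/2927) = 2*√267817573/2927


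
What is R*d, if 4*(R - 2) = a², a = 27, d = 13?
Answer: 9581/4 ≈ 2395.3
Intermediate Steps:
R = 737/4 (R = 2 + (¼)*27² = 2 + (¼)*729 = 2 + 729/4 = 737/4 ≈ 184.25)
R*d = (737/4)*13 = 9581/4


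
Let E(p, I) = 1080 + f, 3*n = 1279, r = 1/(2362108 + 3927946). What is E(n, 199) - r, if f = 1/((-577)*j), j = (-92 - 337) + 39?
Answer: 382171731453656/353862712905 ≈ 1080.0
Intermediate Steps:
j = -390 (j = -429 + 39 = -390)
r = 1/6290054 ≈ 1.5898e-7
f = 1/225030 (f = 1/(-577*(-390)) = -1/577*(-1/390) = 1/225030 ≈ 4.4438e-6)
n = 1279/3 (n = (⅓)*1279 = 1279/3 ≈ 426.33)
E(p, I) = 243032401/225030 (E(p, I) = 1080 + 1/225030 = 243032401/225030)
E(n, 199) - r = 243032401/225030 - 1*1/6290054 = 243032401/225030 - 1/6290054 = 382171731453656/353862712905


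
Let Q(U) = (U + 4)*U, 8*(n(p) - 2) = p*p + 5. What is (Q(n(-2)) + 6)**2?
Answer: 3272481/4096 ≈ 798.95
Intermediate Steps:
n(p) = 21/8 + p**2/8 (n(p) = 2 + (p*p + 5)/8 = 2 + (p**2 + 5)/8 = 2 + (5 + p**2)/8 = 2 + (5/8 + p**2/8) = 21/8 + p**2/8)
Q(U) = U*(4 + U) (Q(U) = (4 + U)*U = U*(4 + U))
(Q(n(-2)) + 6)**2 = ((21/8 + (1/8)*(-2)**2)*(4 + (21/8 + (1/8)*(-2)**2)) + 6)**2 = ((21/8 + (1/8)*4)*(4 + (21/8 + (1/8)*4)) + 6)**2 = ((21/8 + 1/2)*(4 + (21/8 + 1/2)) + 6)**2 = (25*(4 + 25/8)/8 + 6)**2 = ((25/8)*(57/8) + 6)**2 = (1425/64 + 6)**2 = (1809/64)**2 = 3272481/4096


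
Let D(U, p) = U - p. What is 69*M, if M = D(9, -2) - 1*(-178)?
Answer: 13041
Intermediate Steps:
M = 189 (M = (9 - 1*(-2)) - 1*(-178) = (9 + 2) + 178 = 11 + 178 = 189)
69*M = 69*189 = 13041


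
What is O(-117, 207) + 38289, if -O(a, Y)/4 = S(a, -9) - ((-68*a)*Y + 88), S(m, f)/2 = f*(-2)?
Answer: 6626065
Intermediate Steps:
S(m, f) = -4*f (S(m, f) = 2*(f*(-2)) = 2*(-2*f) = -4*f)
O(a, Y) = 208 - 272*Y*a (O(a, Y) = -4*(-4*(-9) - ((-68*a)*Y + 88)) = -4*(36 - (-68*Y*a + 88)) = -4*(36 - (88 - 68*Y*a)) = -4*(36 + (-88 + 68*Y*a)) = -4*(-52 + 68*Y*a) = 208 - 272*Y*a)
O(-117, 207) + 38289 = (208 - 272*207*(-117)) + 38289 = (208 + 6587568) + 38289 = 6587776 + 38289 = 6626065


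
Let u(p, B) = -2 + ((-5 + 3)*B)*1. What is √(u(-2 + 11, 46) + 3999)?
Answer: √3905 ≈ 62.490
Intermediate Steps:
u(p, B) = -2 - 2*B (u(p, B) = -2 - 2*B*1 = -2 - 2*B)
√(u(-2 + 11, 46) + 3999) = √((-2 - 2*46) + 3999) = √((-2 - 92) + 3999) = √(-94 + 3999) = √3905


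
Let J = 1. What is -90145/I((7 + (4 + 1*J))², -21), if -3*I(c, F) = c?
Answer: 90145/48 ≈ 1878.0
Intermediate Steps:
I(c, F) = -c/3
-90145/I((7 + (4 + 1*J))², -21) = -90145*(-3/(7 + (4 + 1*1))²) = -90145*(-3/(7 + (4 + 1))²) = -90145*(-3/(7 + 5)²) = -90145/((-⅓*12²)) = -90145/((-⅓*144)) = -90145/(-48) = -90145*(-1/48) = 90145/48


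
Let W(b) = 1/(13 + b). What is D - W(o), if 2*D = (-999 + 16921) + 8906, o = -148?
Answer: 1675891/135 ≈ 12414.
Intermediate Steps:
D = 12414 (D = ((-999 + 16921) + 8906)/2 = (15922 + 8906)/2 = (½)*24828 = 12414)
D - W(o) = 12414 - 1/(13 - 148) = 12414 - 1/(-135) = 12414 - 1*(-1/135) = 12414 + 1/135 = 1675891/135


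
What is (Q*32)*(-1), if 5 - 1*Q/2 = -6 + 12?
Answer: 64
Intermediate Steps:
Q = -2 (Q = 10 - 2*(-6 + 12) = 10 - 2*6 = 10 - 12 = -2)
(Q*32)*(-1) = -2*32*(-1) = -64*(-1) = 64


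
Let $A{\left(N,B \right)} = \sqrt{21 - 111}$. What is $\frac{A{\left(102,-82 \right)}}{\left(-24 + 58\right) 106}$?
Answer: $\frac{3 i \sqrt{10}}{3604} \approx 0.0026323 i$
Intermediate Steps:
$A{\left(N,B \right)} = 3 i \sqrt{10}$ ($A{\left(N,B \right)} = \sqrt{-90} = 3 i \sqrt{10}$)
$\frac{A{\left(102,-82 \right)}}{\left(-24 + 58\right) 106} = \frac{3 i \sqrt{10}}{\left(-24 + 58\right) 106} = \frac{3 i \sqrt{10}}{34 \cdot 106} = \frac{3 i \sqrt{10}}{3604}$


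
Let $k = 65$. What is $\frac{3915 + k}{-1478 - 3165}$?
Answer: $- \frac{3980}{4643} \approx -0.8572$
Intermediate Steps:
$\frac{3915 + k}{-1478 - 3165} = \frac{3915 + 65}{-1478 - 3165} = \frac{3980}{-4643} = 3980 \left(- \frac{1}{4643}\right) = - \frac{3980}{4643}$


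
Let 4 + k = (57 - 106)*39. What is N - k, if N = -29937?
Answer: -28022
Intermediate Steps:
k = -1915 (k = -4 + (57 - 106)*39 = -4 - 49*39 = -4 - 1911 = -1915)
N - k = -29937 - 1*(-1915) = -29937 + 1915 = -28022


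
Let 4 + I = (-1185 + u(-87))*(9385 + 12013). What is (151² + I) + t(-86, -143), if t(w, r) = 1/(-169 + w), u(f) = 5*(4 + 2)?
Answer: -6296432716/255 ≈ -2.4692e+7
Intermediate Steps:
u(f) = 30 (u(f) = 5*6 = 30)
I = -24714694 (I = -4 + (-1185 + 30)*(9385 + 12013) = -4 - 1155*21398 = -4 - 24714690 = -24714694)
(151² + I) + t(-86, -143) = (151² - 24714694) + 1/(-169 - 86) = (22801 - 24714694) + 1/(-255) = -24691893 - 1/255 = -6296432716/255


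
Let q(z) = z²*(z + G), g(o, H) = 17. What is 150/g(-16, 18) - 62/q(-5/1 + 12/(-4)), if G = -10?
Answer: 86927/9792 ≈ 8.8773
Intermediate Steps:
q(z) = z²*(-10 + z) (q(z) = z²*(z - 10) = z²*(-10 + z))
150/g(-16, 18) - 62/q(-5/1 + 12/(-4)) = 150/17 - 62*1/((-10 + (-5/1 + 12/(-4)))*(-5/1 + 12/(-4))²) = 150*(1/17) - 62*1/((-10 + (-5*1 + 12*(-¼)))*(-5*1 + 12*(-¼))²) = 150/17 - 62*1/((-10 + (-5 - 3))*(-5 - 3)²) = 150/17 - 62*1/(64*(-10 - 8)) = 150/17 - 62/(64*(-18)) = 150/17 - 62/(-1152) = 150/17 - 62*(-1/1152) = 150/17 + 31/576 = 86927/9792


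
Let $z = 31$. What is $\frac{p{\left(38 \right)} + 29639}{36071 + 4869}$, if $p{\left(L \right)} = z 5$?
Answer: $\frac{14897}{20470} \approx 0.72775$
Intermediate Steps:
$p{\left(L \right)} = 155$ ($p{\left(L \right)} = 31 \cdot 5 = 155$)
$\frac{p{\left(38 \right)} + 29639}{36071 + 4869} = \frac{155 + 29639}{36071 + 4869} = \frac{29794}{40940} = 29794 \cdot \frac{1}{40940} = \frac{14897}{20470}$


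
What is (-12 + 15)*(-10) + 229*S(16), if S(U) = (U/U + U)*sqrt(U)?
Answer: 15542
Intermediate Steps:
S(U) = sqrt(U)*(1 + U) (S(U) = (1 + U)*sqrt(U) = sqrt(U)*(1 + U))
(-12 + 15)*(-10) + 229*S(16) = (-12 + 15)*(-10) + 229*(sqrt(16)*(1 + 16)) = 3*(-10) + 229*(4*17) = -30 + 229*68 = -30 + 15572 = 15542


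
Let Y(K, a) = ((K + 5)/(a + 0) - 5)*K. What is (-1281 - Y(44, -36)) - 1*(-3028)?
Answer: 18242/9 ≈ 2026.9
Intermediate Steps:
Y(K, a) = K*(-5 + (5 + K)/a) (Y(K, a) = ((5 + K)/a - 5)*K = (-5 + (5 + K)/a)*K = K*(-5 + (5 + K)/a))
(-1281 - Y(44, -36)) - 1*(-3028) = (-1281 - 44*(5 + 44 - 5*(-36))/(-36)) - 1*(-3028) = (-1281 - 44*(-1)*(5 + 44 + 180)/36) + 3028 = (-1281 - 44*(-1)*229/36) + 3028 = (-1281 - 1*(-2519/9)) + 3028 = (-1281 + 2519/9) + 3028 = -9010/9 + 3028 = 18242/9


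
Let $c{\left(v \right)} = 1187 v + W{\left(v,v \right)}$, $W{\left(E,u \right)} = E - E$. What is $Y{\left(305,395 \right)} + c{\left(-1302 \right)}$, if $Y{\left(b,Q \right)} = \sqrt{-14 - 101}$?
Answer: $-1545474 + i \sqrt{115} \approx -1.5455 \cdot 10^{6} + 10.724 i$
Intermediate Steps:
$W{\left(E,u \right)} = 0$
$Y{\left(b,Q \right)} = i \sqrt{115}$ ($Y{\left(b,Q \right)} = \sqrt{-115} = i \sqrt{115}$)
$c{\left(v \right)} = 1187 v$ ($c{\left(v \right)} = 1187 v + 0 = 1187 v$)
$Y{\left(305,395 \right)} + c{\left(-1302 \right)} = i \sqrt{115} + 1187 \left(-1302\right) = i \sqrt{115} - 1545474 = -1545474 + i \sqrt{115}$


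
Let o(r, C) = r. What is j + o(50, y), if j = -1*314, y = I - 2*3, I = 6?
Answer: -264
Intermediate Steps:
y = 0 (y = 6 - 2*3 = 6 - 6 = 0)
j = -314
j + o(50, y) = -314 + 50 = -264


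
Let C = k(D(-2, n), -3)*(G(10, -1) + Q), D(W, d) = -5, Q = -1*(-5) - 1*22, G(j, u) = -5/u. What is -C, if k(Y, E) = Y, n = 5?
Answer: -60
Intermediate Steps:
Q = -17 (Q = 5 - 22 = -17)
C = 60 (C = -5*(-5/(-1) - 17) = -5*(-5*(-1) - 17) = -5*(5 - 17) = -5*(-12) = 60)
-C = -1*60 = -60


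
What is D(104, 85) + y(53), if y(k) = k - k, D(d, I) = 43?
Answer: 43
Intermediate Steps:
y(k) = 0
D(104, 85) + y(53) = 43 + 0 = 43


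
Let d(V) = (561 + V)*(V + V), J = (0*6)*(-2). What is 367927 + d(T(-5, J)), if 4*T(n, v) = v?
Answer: 367927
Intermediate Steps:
J = 0 (J = 0*(-2) = 0)
T(n, v) = v/4
d(V) = 2*V*(561 + V) (d(V) = (561 + V)*(2*V) = 2*V*(561 + V))
367927 + d(T(-5, J)) = 367927 + 2*((1/4)*0)*(561 + (1/4)*0) = 367927 + 2*0*(561 + 0) = 367927 + 2*0*561 = 367927 + 0 = 367927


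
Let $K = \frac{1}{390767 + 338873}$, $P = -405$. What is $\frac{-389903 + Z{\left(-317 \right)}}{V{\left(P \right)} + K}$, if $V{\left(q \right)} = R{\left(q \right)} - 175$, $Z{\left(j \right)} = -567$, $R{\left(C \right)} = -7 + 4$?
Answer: $\frac{284902530800}{129875919} \approx 2193.7$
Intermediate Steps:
$K = \frac{1}{729640} \approx 1.3705 \cdot 10^{-6}$
$R{\left(C \right)} = -3$
$V{\left(q \right)} = -178$ ($V{\left(q \right)} = -3 - 175 = -178$)
$\frac{-389903 + Z{\left(-317 \right)}}{V{\left(P \right)} + K} = \frac{-389903 - 567}{-178 + \frac{1}{729640}} = - \frac{390470}{- \frac{129875919}{729640}} = \left(-390470\right) \left(- \frac{729640}{129875919}\right) = \frac{284902530800}{129875919}$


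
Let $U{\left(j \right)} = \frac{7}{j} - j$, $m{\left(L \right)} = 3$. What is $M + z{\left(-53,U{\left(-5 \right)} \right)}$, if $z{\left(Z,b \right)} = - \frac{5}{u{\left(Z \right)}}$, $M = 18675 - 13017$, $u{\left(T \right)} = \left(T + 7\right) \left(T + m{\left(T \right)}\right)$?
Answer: $\frac{2602679}{460} \approx 5658.0$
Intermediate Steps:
$u{\left(T \right)} = \left(3 + T\right) \left(7 + T\right)$ ($u{\left(T \right)} = \left(T + 7\right) \left(T + 3\right) = \left(7 + T\right) \left(3 + T\right) = \left(3 + T\right) \left(7 + T\right)$)
$U{\left(j \right)} = - j + \frac{7}{j}$
$M = 5658$
$z{\left(Z,b \right)} = - \frac{5}{21 + Z^{2} + 10 Z}$
$M + z{\left(-53,U{\left(-5 \right)} \right)} = 5658 - \frac{5}{21 + \left(-53\right)^{2} + 10 \left(-53\right)} = 5658 - \frac{5}{21 + 2809 - 530} = 5658 - \frac{5}{2300} = 5658 - \frac{1}{460} = \frac{2602679}{460}$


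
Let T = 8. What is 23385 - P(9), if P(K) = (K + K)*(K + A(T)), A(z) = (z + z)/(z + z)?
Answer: 23205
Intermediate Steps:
A(z) = 1 (A(z) = (2*z)/((2*z)) = (2*z)*(1/(2*z)) = 1)
P(K) = 2*K*(1 + K) (P(K) = (K + K)*(K + 1) = (2*K)*(1 + K) = 2*K*(1 + K))
23385 - P(9) = 23385 - 2*9*(1 + 9) = 23385 - 2*9*10 = 23385 - 1*180 = 23385 - 180 = 23205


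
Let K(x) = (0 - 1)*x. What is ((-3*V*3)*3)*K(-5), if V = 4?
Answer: -540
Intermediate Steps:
K(x) = -x
((-3*V*3)*3)*K(-5) = ((-3*4*3)*3)*(-1*(-5)) = (-12*3*3)*5 = -36*3*5 = -108*5 = -540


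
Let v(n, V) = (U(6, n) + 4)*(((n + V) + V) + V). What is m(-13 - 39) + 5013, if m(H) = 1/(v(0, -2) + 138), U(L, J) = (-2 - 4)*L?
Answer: 1654291/330 ≈ 5013.0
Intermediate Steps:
U(L, J) = -6*L
v(n, V) = -96*V - 32*n (v(n, V) = (-6*6 + 4)*(((n + V) + V) + V) = (-36 + 4)*(((V + n) + V) + V) = -32*((n + 2*V) + V) = -32*(n + 3*V) = -96*V - 32*n)
m(H) = 1/330 (m(H) = 1/((-96*(-2) - 32*0) + 138) = 1/((192 + 0) + 138) = 1/(192 + 138) = 1/330)
m(-13 - 39) + 5013 = 1/330 + 5013 = 1654291/330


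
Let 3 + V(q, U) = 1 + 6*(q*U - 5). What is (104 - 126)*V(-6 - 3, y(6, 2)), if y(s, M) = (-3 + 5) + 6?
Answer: 10208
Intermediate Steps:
y(s, M) = 8 (y(s, M) = 2 + 6 = 8)
V(q, U) = -32 + 6*U*q (V(q, U) = -3 + (1 + 6*(q*U - 5)) = -3 + (1 + 6*(U*q - 5)) = -3 + (1 + 6*(-5 + U*q)) = -3 + (1 + (-30 + 6*U*q)) = -3 + (-29 + 6*U*q) = -32 + 6*U*q)
(104 - 126)*V(-6 - 3, y(6, 2)) = (104 - 126)*(-32 + 6*8*(-6 - 3)) = -22*(-32 + 6*8*(-9)) = -22*(-32 - 432) = -22*(-464) = 10208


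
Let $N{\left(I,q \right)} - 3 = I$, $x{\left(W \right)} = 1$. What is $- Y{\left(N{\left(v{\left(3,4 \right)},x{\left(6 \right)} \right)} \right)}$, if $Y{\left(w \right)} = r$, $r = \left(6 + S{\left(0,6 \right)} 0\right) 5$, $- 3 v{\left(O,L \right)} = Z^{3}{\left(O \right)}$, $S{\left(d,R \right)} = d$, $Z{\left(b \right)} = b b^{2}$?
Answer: $-30$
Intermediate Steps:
$Z{\left(b \right)} = b^{3}$
$v{\left(O,L \right)} = - \frac{O^{9}}{3}$ ($v{\left(O,L \right)} = - \frac{\left(O^{3}\right)^{3}}{3} = - \frac{O^{9}}{3}$)
$N{\left(I,q \right)} = 3 + I$
$r = 30$ ($r = \left(6 + 0 \cdot 0\right) 5 = \left(6 + 0\right) 5 = 6 \cdot 5 = 30$)
$Y{\left(w \right)} = 30$
$- Y{\left(N{\left(v{\left(3,4 \right)},x{\left(6 \right)} \right)} \right)} = \left(-1\right) 30 = -30$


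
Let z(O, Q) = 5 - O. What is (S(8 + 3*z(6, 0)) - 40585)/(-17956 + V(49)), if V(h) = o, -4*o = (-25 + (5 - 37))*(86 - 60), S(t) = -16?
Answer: 81202/35171 ≈ 2.3088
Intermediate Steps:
o = 741/2 (o = -(-25 + (5 - 37))*(86 - 60)/4 = -(-25 - 32)*26/4 = -(-57)*26/4 = -1/4*(-1482) = 741/2 ≈ 370.50)
V(h) = 741/2
(S(8 + 3*z(6, 0)) - 40585)/(-17956 + V(49)) = (-16 - 40585)/(-17956 + 741/2) = -40601/(-35171/2) = -40601*(-2/35171) = 81202/35171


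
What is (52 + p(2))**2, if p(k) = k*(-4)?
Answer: 1936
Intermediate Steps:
p(k) = -4*k
(52 + p(2))**2 = (52 - 4*2)**2 = (52 - 8)**2 = 44**2 = 1936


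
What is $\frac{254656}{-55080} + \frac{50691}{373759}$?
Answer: $- \frac{11548488953}{2573330715} \approx -4.4878$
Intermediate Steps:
$\frac{254656}{-55080} + \frac{50691}{373759} = 254656 \left(- \frac{1}{55080}\right) + 50691 \cdot \frac{1}{373759} = - \frac{31832}{6885} + \frac{50691}{373759} = - \frac{11548488953}{2573330715}$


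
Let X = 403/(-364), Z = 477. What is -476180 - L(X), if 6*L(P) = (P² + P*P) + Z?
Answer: -1120163305/2352 ≈ -4.7626e+5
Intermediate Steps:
X = -31/28 (X = 403*(-1/364) = -31/28 ≈ -1.1071)
L(P) = 159/2 + P²/3 (L(P) = ((P² + P*P) + 477)/6 = ((P² + P²) + 477)/6 = (2*P² + 477)/6 = (477 + 2*P²)/6 = 159/2 + P²/3)
-476180 - L(X) = -476180 - (159/2 + (-31/28)²/3) = -476180 - (159/2 + (⅓)*(961/784)) = -476180 - (159/2 + 961/2352) = -476180 - 1*187945/2352 = -476180 - 187945/2352 = -1120163305/2352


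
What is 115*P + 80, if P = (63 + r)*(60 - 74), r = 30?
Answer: -149650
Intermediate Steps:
P = -1302 (P = (63 + 30)*(60 - 74) = 93*(-14) = -1302)
115*P + 80 = 115*(-1302) + 80 = -149730 + 80 = -149650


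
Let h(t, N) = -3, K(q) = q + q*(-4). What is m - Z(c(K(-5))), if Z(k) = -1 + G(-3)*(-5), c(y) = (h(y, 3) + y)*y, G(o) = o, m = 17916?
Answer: 17902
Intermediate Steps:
K(q) = -3*q (K(q) = q - 4*q = -3*q)
c(y) = y*(-3 + y) (c(y) = (-3 + y)*y = y*(-3 + y))
Z(k) = 14 (Z(k) = -1 - 3*(-5) = -1 + 15 = 14)
m - Z(c(K(-5))) = 17916 - 1*14 = 17916 - 14 = 17902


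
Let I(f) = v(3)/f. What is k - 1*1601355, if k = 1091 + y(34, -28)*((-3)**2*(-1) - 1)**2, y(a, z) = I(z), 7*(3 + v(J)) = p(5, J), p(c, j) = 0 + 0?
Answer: -11201773/7 ≈ -1.6003e+6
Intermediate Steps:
p(c, j) = 0
v(J) = -3 (v(J) = -3 + (1/7)*0 = -3 + 0 = -3)
I(f) = -3/f
y(a, z) = -3/z
k = 7712/7 (k = 1091 + (-3/(-28))*((-3)**2*(-1) - 1)**2 = 1091 + (-3*(-1/28))*(9*(-1) - 1)**2 = 1091 + 3*(-9 - 1)**2/28 = 1091 + (3/28)*(-10)**2 = 1091 + (3/28)*100 = 1091 + 75/7 = 7712/7 ≈ 1101.7)
k - 1*1601355 = 7712/7 - 1*1601355 = 7712/7 - 1601355 = -11201773/7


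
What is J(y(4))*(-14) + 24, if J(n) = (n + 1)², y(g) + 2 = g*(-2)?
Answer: -1110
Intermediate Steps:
y(g) = -2 - 2*g (y(g) = -2 + g*(-2) = -2 - 2*g)
J(n) = (1 + n)²
J(y(4))*(-14) + 24 = (1 + (-2 - 2*4))²*(-14) + 24 = (1 + (-2 - 8))²*(-14) + 24 = (1 - 10)²*(-14) + 24 = (-9)²*(-14) + 24 = 81*(-14) + 24 = -1134 + 24 = -1110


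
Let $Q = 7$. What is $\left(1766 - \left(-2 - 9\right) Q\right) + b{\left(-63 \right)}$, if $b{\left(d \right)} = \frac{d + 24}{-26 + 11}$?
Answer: $\frac{9228}{5} \approx 1845.6$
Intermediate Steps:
$b{\left(d \right)} = - \frac{8}{5} - \frac{d}{15}$ ($b{\left(d \right)} = \frac{24 + d}{-15} = \left(24 + d\right) \left(- \frac{1}{15}\right) = - \frac{8}{5} - \frac{d}{15}$)
$\left(1766 - \left(-2 - 9\right) Q\right) + b{\left(-63 \right)} = \left(1766 - \left(-2 - 9\right) 7\right) - - \frac{13}{5} = \left(1766 - \left(-11\right) 7\right) + \left(- \frac{8}{5} + \frac{21}{5}\right) = \left(1766 - -77\right) + \frac{13}{5} = \left(1766 + 77\right) + \frac{13}{5} = 1843 + \frac{13}{5} = \frac{9228}{5}$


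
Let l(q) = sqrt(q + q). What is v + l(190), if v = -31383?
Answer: -31383 + 2*sqrt(95) ≈ -31364.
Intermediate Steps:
l(q) = sqrt(2)*sqrt(q) (l(q) = sqrt(2*q) = sqrt(2)*sqrt(q))
v + l(190) = -31383 + sqrt(2)*sqrt(190) = -31383 + 2*sqrt(95)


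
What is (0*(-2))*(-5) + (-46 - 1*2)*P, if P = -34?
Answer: 1632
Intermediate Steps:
(0*(-2))*(-5) + (-46 - 1*2)*P = (0*(-2))*(-5) + (-46 - 1*2)*(-34) = 0*(-5) + (-46 - 2)*(-34) = 0 - 48*(-34) = 0 + 1632 = 1632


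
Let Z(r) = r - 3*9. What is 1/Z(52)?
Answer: 1/25 ≈ 0.040000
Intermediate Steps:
Z(r) = -27 + r (Z(r) = r - 27 = -27 + r)
1/Z(52) = 1/(-27 + 52) = 1/25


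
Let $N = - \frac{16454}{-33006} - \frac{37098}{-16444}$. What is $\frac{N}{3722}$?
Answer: $\frac{373756541}{505029492852} \approx 0.00074007$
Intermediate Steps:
$N = \frac{373756541}{135687666}$ ($N = \left(-16454\right) \left(- \frac{1}{33006}\right) - - \frac{18549}{8222} = \frac{8227}{16503} + \frac{18549}{8222} = \frac{373756541}{135687666} \approx 2.7545$)
$\frac{N}{3722} = \frac{373756541}{135687666 \cdot 3722} = \frac{373756541}{135687666} \cdot \frac{1}{3722} = \frac{373756541}{505029492852}$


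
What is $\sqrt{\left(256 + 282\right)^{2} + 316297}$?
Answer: $\sqrt{605741} \approx 778.29$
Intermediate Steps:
$\sqrt{\left(256 + 282\right)^{2} + 316297} = \sqrt{538^{2} + 316297} = \sqrt{289444 + 316297} = \sqrt{605741}$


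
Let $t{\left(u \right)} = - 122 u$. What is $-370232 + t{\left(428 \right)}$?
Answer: $-422448$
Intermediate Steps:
$-370232 + t{\left(428 \right)} = -370232 - 52216 = -422448$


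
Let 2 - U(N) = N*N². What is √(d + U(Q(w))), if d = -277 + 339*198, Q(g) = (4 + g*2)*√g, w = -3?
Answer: √(66847 - 24*I*√3) ≈ 258.55 - 0.0804*I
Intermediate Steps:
Q(g) = √g*(4 + 2*g) (Q(g) = (4 + 2*g)*√g = √g*(4 + 2*g))
U(N) = 2 - N³ (U(N) = 2 - N*N² = 2 - N³)
d = 66845 (d = -277 + 67122 = 66845)
√(d + U(Q(w))) = √(66845 + (2 - (2*√(-3)*(2 - 3))³)) = √(66845 + (2 - (2*(I*√3)*(-1))³)) = √(66845 + (2 - (-2*I*√3)³)) = √(66845 + (2 - 24*I*√3)) = √(66847 - 24*I*√3)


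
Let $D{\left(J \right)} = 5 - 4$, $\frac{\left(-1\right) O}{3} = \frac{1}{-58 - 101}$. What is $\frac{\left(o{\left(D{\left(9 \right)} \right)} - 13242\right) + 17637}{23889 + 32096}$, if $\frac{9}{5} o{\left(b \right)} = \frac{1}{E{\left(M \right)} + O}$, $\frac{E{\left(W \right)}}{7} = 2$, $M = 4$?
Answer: $\frac{5877926}{74874339} \approx 0.078504$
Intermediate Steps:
$E{\left(W \right)} = 14$ ($E{\left(W \right)} = 7 \cdot 2 = 14$)
$O = \frac{1}{53}$ ($O = - \frac{3}{-58 - 101} = - \frac{3}{-159} = \left(-3\right) \left(- \frac{1}{159}\right) = \frac{1}{53} \approx 0.018868$)
$D{\left(J \right)} = 1$ ($D{\left(J \right)} = 5 - 4 = 1$)
$o{\left(b \right)} = \frac{265}{6687}$ ($o{\left(b \right)} = \frac{5}{9 \left(14 + \frac{1}{53}\right)} = \frac{5}{9 \cdot \frac{743}{53}} = \frac{5}{9} \cdot \frac{53}{743} = \frac{265}{6687}$)
$\frac{\left(o{\left(D{\left(9 \right)} \right)} - 13242\right) + 17637}{23889 + 32096} = \frac{\left(\frac{265}{6687} - 13242\right) + 17637}{23889 + 32096} = \frac{- \frac{88548989}{6687} + 17637}{55985} = \frac{29389630}{6687} \cdot \frac{1}{55985} = \frac{5877926}{74874339}$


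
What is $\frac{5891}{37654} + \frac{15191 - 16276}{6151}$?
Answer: $- \frac{4619049}{231609754} \approx -0.019943$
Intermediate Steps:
$\frac{5891}{37654} + \frac{15191 - 16276}{6151} = 5891 \cdot \frac{1}{37654} - \frac{1085}{6151} = \frac{5891}{37654} - \frac{1085}{6151} = - \frac{4619049}{231609754}$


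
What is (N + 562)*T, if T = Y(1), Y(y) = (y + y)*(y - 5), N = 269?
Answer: -6648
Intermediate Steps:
Y(y) = 2*y*(-5 + y) (Y(y) = (2*y)*(-5 + y) = 2*y*(-5 + y))
T = -8 (T = 2*1*(-5 + 1) = 2*1*(-4) = -8)
(N + 562)*T = (269 + 562)*(-8) = 831*(-8) = -6648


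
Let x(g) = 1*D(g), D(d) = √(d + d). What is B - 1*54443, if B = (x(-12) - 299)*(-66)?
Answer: -34709 - 132*I*√6 ≈ -34709.0 - 323.33*I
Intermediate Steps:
D(d) = √2*√d (D(d) = √(2*d) = √2*√d)
x(g) = √2*√g (x(g) = 1*(√2*√g) = √2*√g)
B = 19734 - 132*I*√6 (B = (√2*√(-12) - 299)*(-66) = (√2*(2*I*√3) - 299)*(-66) = (2*I*√6 - 299)*(-66) = (-299 + 2*I*√6)*(-66) = 19734 - 132*I*√6 ≈ 19734.0 - 323.33*I)
B - 1*54443 = (19734 - 132*I*√6) - 1*54443 = (19734 - 132*I*√6) - 54443 = -34709 - 132*I*√6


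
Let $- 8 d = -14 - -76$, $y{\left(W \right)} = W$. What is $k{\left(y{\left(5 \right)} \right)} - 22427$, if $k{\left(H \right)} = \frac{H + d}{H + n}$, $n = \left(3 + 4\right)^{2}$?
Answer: $- \frac{4844243}{216} \approx -22427.0$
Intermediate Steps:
$d = - \frac{31}{4}$ ($d = - \frac{-14 - -76}{8} = - \frac{-14 + 76}{8} = \left(- \frac{1}{8}\right) 62 = - \frac{31}{4} \approx -7.75$)
$n = 49$ ($n = 7^{2} = 49$)
$k{\left(H \right)} = \frac{- \frac{31}{4} + H}{49 + H}$ ($k{\left(H \right)} = \frac{H - \frac{31}{4}}{H + 49} = \frac{- \frac{31}{4} + H}{49 + H}$)
$k{\left(y{\left(5 \right)} \right)} - 22427 = \frac{- \frac{31}{4} + 5}{49 + 5} - 22427 = \frac{1}{54} \left(- \frac{11}{4}\right) - 22427 = - \frac{11}{216} - 22427 = - \frac{4844243}{216}$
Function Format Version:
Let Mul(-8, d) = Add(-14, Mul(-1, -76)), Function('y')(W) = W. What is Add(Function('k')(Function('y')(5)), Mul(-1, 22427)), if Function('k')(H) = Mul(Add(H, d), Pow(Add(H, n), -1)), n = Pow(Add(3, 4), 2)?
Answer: Rational(-4844243, 216) ≈ -22427.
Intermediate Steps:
d = Rational(-31, 4) (d = Mul(Rational(-1, 8), Add(-14, Mul(-1, -76))) = Mul(Rational(-1, 8), Add(-14, 76)) = Mul(Rational(-1, 8), 62) = Rational(-31, 4) ≈ -7.7500)
n = 49 (n = Pow(7, 2) = 49)
Function('k')(H) = Mul(Pow(Add(49, H), -1), Add(Rational(-31, 4), H)) (Function('k')(H) = Mul(Add(H, Rational(-31, 4)), Pow(Add(H, 49), -1)) = Mul(Add(Rational(-31, 4), H), Pow(Add(49, H), -1)) = Mul(Pow(Add(49, H), -1), Add(Rational(-31, 4), H)))
Add(Function('k')(Function('y')(5)), Mul(-1, 22427)) = Add(Mul(Pow(Add(49, 5), -1), Add(Rational(-31, 4), 5)), Mul(-1, 22427)) = Add(Mul(Pow(54, -1), Rational(-11, 4)), -22427) = Add(Mul(Rational(1, 54), Rational(-11, 4)), -22427) = Add(Rational(-11, 216), -22427) = Rational(-4844243, 216)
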